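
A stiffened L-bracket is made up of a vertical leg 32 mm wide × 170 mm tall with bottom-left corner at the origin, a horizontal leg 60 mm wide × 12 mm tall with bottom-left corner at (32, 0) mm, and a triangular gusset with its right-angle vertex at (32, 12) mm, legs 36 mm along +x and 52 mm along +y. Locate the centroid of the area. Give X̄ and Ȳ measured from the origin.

X̄ = 24.36 mm, Ȳ = 69.64 mm

vertical leg: A = 32 × 170 = 5440.00, centroid at (16.00, 85.00).
horizontal leg: A = 60 × 12 = 720.00, centroid at (62.00, 6.00).
gusset: A = ½·36·52 = 936.00, centroid at (44.00, 29.33).
ΣA = 7096.00 mm², ΣAX̄ = 172864.00 mm³, ΣAȲ = 494176.00 mm³.
X̄ = 172864.00/7096.00 = 24.36 mm; Ȳ = 494176.00/7096.00 = 69.64 mm.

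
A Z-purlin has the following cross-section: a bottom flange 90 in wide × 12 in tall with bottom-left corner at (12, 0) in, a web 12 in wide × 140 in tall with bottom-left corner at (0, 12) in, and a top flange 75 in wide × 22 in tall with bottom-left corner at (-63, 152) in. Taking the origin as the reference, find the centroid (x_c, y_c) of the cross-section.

bottom flange: A = 90 × 12 = 1080.00, centroid at (57.00, 6.00).
web: A = 12 × 140 = 1680.00, centroid at (6.00, 82.00).
top flange: A = 75 × 22 = 1650.00, centroid at (-25.50, 163.00).
ΣA = 4410.00 in², ΣAx_c = 29565.00 in³, ΣAy_c = 413190.00 in³.
x_c = 29565.00/4410.00 = 6.70 in; y_c = 413190.00/4410.00 = 93.69 in.

x_c = 6.70 in, y_c = 93.69 in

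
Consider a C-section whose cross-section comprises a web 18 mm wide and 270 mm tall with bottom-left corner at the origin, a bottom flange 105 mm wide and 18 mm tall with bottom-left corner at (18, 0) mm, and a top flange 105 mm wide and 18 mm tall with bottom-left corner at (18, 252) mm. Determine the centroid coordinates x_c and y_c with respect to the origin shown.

x_c = 35.91 mm, y_c = 135.00 mm

web: A = 18 × 270 = 4860.00, centroid at (9.00, 135.00).
bottom flange: A = 105 × 18 = 1890.00, centroid at (70.50, 9.00).
top flange: A = 105 × 18 = 1890.00, centroid at (70.50, 261.00).
ΣA = 8640.00 mm², ΣAx_c = 310230.00 mm³, ΣAy_c = 1166400.00 mm³.
x_c = 310230.00/8640.00 = 35.91 mm; y_c = 1166400.00/8640.00 = 135.00 mm.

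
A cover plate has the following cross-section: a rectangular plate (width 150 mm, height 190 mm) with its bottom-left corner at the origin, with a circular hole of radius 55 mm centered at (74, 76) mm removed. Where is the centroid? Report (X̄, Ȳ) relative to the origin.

X̄ = 75.50 mm, Ȳ = 104.50 mm

Part | A | x̄ᵢ | ȳᵢ | A·x̄ᵢ | A·ȳᵢ
plate | 28500.00 | 75.00 | 95.00 | 2137500.00 | 2707500.00
hole | -9503.32 | 74.00 | 76.00 | -703245.52 | -722252.15
Σ | 18996.68 |  |  | 1434254.48 | 1985247.85
X̄ = 1434254.48 / 18996.68 = 75.50 mm
Ȳ = 1985247.85 / 18996.68 = 104.50 mm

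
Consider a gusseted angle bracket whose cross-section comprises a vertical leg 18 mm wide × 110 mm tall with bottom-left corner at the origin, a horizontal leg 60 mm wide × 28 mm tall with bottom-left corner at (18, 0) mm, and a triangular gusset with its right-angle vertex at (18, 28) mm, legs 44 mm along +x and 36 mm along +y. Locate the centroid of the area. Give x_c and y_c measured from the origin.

x_c = 27.93 mm, y_c = 36.86 mm

Part | A | x̄ᵢ | ȳᵢ | A·x̄ᵢ | A·ȳᵢ
vertical leg | 1980.00 | 9.00 | 55.00 | 17820.00 | 108900.00
horizontal leg | 1680.00 | 48.00 | 14.00 | 80640.00 | 23520.00
gusset | 792.00 | 32.67 | 40.00 | 25872.00 | 31680.00
Σ | 4452.00 |  |  | 124332.00 | 164100.00
x_c = 124332.00 / 4452.00 = 27.93 mm
y_c = 164100.00 / 4452.00 = 36.86 mm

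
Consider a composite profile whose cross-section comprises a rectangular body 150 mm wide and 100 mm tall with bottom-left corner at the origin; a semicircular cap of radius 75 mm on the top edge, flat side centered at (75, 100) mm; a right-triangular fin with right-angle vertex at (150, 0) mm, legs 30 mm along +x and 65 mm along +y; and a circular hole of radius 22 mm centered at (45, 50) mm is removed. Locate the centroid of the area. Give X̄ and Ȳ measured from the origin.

Part | A | x̄ᵢ | ȳᵢ | A·x̄ᵢ | A·ȳᵢ
rectangular body | 15000.00 | 75.00 | 50.00 | 1125000.00 | 750000.00
semicircular top | 8835.73 | 75.00 | 131.83 | 662679.70 | 1164822.93
triangular fin | 975.00 | 160.00 | 21.67 | 156000.00 | 21125.00
hole | -1520.53 | 45.00 | 50.00 | -68423.89 | -76026.54
Σ | 23290.20 |  |  | 1875255.81 | 1859921.39
X̄ = 1875255.81 / 23290.20 = 80.52 mm
Ȳ = 1859921.39 / 23290.20 = 79.86 mm

X̄ = 80.52 mm, Ȳ = 79.86 mm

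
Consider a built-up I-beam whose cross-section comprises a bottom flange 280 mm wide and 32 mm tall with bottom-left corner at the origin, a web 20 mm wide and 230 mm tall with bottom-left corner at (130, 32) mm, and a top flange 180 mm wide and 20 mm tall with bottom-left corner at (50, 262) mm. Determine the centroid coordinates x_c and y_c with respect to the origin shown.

bottom flange: A = 280 × 32 = 8960.00, centroid at (140.00, 16.00).
web: A = 20 × 230 = 4600.00, centroid at (140.00, 147.00).
top flange: A = 180 × 20 = 3600.00, centroid at (140.00, 272.00).
ΣA = 17160.00 mm²
ΣAx_c = (8960.00)(140.00) + (4600.00)(140.00) + (3600.00)(140.00) = 2402400.00 mm³
ΣAy_c = (8960.00)(16.00) + (4600.00)(147.00) + (3600.00)(272.00) = 1798760.00 mm³
x_c = 2402400.00 / 17160.00 = 140.00 mm
y_c = 1798760.00 / 17160.00 = 104.82 mm

x_c = 140.00 mm, y_c = 104.82 mm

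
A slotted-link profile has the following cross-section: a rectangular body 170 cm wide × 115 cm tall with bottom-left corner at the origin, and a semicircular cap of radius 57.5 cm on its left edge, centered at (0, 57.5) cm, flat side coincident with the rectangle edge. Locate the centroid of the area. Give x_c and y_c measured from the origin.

x_c = 62.04 cm, y_c = 57.50 cm

rectangular body: A = 170 × 115 = 19550.00, centroid at (85.00, 57.50).
semicircular end: A = ½π·57.5² = 5193.45, centroid at (-24.40, 57.50).
ΣA = 24743.45 cm²
ΣAx_c = (19550.00)(85.00) + (5193.45)(-24.40) = 1535010.42 cm³
ΣAy_c = (19550.00)(57.50) + (5193.45)(57.50) = 1422748.11 cm³
x_c = 1535010.42 / 24743.45 = 62.04 cm
y_c = 1422748.11 / 24743.45 = 57.50 cm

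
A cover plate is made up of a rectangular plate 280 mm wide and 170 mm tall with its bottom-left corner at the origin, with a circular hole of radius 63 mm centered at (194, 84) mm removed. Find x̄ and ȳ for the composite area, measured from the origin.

x̄ = 120.83 mm, ȳ = 85.35 mm

plate: A = 280 × 170 = 47600.00, centroid at (140.00, 85.00).
hole: A = −π·63² = -12468.98, centroid at (194.00, 84.00).
ΣA = 35131.02 mm², ΣAx̄ = 4245017.64 mm³, ΣAȳ = 2998605.58 mm³.
x̄ = 4245017.64/35131.02 = 120.83 mm; ȳ = 2998605.58/35131.02 = 85.35 mm.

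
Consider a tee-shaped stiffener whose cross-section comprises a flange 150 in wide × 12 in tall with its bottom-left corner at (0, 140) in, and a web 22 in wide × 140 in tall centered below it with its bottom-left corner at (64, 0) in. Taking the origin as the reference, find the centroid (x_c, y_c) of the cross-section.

x_c = 75.00 in, y_c = 98.03 in

web: A = 22 × 140 = 3080.00, centroid at (75.00, 70.00).
flange: A = 150 × 12 = 1800.00, centroid at (75.00, 146.00).
ΣA = 4880.00 in², ΣAx_c = 366000.00 in³, ΣAy_c = 478400.00 in³.
x_c = 366000.00/4880.00 = 75.00 in; y_c = 478400.00/4880.00 = 98.03 in.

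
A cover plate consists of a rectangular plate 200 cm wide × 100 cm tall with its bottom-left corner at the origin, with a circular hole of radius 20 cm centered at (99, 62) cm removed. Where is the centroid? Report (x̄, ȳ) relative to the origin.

plate: A = 200 × 100 = 20000.00, centroid at (100.00, 50.00).
hole: A = −π·20² = -1256.64, centroid at (99.00, 62.00).
ΣA = 18743.36 cm²
ΣAx̄ = (20000.00)(100.00) + (-1256.64)(99.00) = 1875592.93 cm³
ΣAȳ = (20000.00)(50.00) + (-1256.64)(62.00) = 922088.50 cm³
x̄ = 1875592.93 / 18743.36 = 100.07 cm
ȳ = 922088.50 / 18743.36 = 49.20 cm

x̄ = 100.07 cm, ȳ = 49.20 cm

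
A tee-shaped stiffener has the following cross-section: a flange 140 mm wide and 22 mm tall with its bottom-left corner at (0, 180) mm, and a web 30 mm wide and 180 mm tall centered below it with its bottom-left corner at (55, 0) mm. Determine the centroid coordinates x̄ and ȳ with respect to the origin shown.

x̄ = 70.00 mm, ȳ = 126.68 mm

web: A = 30 × 180 = 5400.00, centroid at (70.00, 90.00).
flange: A = 140 × 22 = 3080.00, centroid at (70.00, 191.00).
ΣA = 8480.00 mm²
ΣAx̄ = (5400.00)(70.00) + (3080.00)(70.00) = 593600.00 mm³
ΣAȳ = (5400.00)(90.00) + (3080.00)(191.00) = 1074280.00 mm³
x̄ = 593600.00 / 8480.00 = 70.00 mm
ȳ = 1074280.00 / 8480.00 = 126.68 mm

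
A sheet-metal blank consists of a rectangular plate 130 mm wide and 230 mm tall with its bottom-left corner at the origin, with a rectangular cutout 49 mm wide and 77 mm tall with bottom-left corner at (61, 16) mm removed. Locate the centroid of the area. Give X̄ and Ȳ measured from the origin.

X̄ = 62.04 mm, Ȳ = 123.74 mm

plate: A = 130 × 230 = 29900.00, centroid at (65.00, 115.00).
hole: A = −(49 × 77) = -3773.00, centroid at (85.50, 54.50).
ΣA = 26127.00 mm², ΣAX̄ = 1620908.50 mm³, ΣAȲ = 3232871.50 mm³.
X̄ = 1620908.50/26127.00 = 62.04 mm; Ȳ = 3232871.50/26127.00 = 123.74 mm.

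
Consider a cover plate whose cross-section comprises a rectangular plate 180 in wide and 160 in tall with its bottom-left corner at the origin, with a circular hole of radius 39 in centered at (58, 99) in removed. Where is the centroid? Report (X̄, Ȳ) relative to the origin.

plate: A = 180 × 160 = 28800.00, centroid at (90.00, 80.00).
hole: A = −π·39² = -4778.36, centroid at (58.00, 99.00).
ΣA = 24021.64 in²
ΣAX̄ = (28800.00)(90.00) + (-4778.36)(58.00) = 2314854.98 in³
ΣAȲ = (28800.00)(80.00) + (-4778.36)(99.00) = 1830942.12 in³
X̄ = 2314854.98 / 24021.64 = 96.37 in
Ȳ = 1830942.12 / 24021.64 = 76.22 in

X̄ = 96.37 in, Ȳ = 76.22 in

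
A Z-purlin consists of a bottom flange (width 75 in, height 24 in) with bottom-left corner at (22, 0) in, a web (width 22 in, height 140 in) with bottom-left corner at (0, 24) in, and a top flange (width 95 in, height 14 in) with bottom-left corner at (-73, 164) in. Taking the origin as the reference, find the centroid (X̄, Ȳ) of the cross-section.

X̄ = 17.24 in, Ȳ = 86.72 in

Part | A | x̄ᵢ | ȳᵢ | A·x̄ᵢ | A·ȳᵢ
bottom flange | 1800.00 | 59.50 | 12.00 | 107100.00 | 21600.00
web | 3080.00 | 11.00 | 94.00 | 33880.00 | 289520.00
top flange | 1330.00 | -25.50 | 171.00 | -33915.00 | 227430.00
Σ | 6210.00 |  |  | 107065.00 | 538550.00
X̄ = 107065.00 / 6210.00 = 17.24 in
Ȳ = 538550.00 / 6210.00 = 86.72 in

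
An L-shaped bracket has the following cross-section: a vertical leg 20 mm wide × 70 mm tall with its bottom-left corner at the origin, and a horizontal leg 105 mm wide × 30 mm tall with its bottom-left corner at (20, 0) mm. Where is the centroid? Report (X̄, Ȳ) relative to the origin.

X̄ = 53.27 mm, Ȳ = 21.15 mm

vertical leg: A = 20 × 70 = 1400.00, centroid at (10.00, 35.00).
horizontal leg: A = 105 × 30 = 3150.00, centroid at (72.50, 15.00).
ΣA = 4550.00 mm², ΣAX̄ = 242375.00 mm³, ΣAȲ = 96250.00 mm³.
X̄ = 242375.00/4550.00 = 53.27 mm; Ȳ = 96250.00/4550.00 = 21.15 mm.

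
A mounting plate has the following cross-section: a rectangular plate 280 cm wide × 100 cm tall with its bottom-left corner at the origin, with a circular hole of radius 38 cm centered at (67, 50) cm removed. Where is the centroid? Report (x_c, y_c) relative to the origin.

x_c = 154.11 cm, y_c = 50.00 cm

Part | A | x̄ᵢ | ȳᵢ | A·x̄ᵢ | A·ȳᵢ
plate | 28000.00 | 140.00 | 50.00 | 3920000.00 | 1400000.00
hole | -4536.46 | 67.00 | 50.00 | -303942.81 | -226822.99
Σ | 23463.54 |  |  | 3616057.19 | 1173177.01
x_c = 3616057.19 / 23463.54 = 154.11 cm
y_c = 1173177.01 / 23463.54 = 50.00 cm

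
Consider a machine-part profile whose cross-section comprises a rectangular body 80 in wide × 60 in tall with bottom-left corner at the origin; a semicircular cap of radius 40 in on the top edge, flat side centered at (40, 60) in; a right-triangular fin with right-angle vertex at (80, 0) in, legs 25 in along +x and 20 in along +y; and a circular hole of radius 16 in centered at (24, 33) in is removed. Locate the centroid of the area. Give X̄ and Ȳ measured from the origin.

X̄ = 43.69 in, Ȳ = 46.25 in

rectangular body: A = 80 × 60 = 4800.00, centroid at (40.00, 30.00).
semicircular top: A = ½π·40² = 2513.27, centroid at (40.00, 76.98).
triangular fin: A = ½·25·20 = 250.00, centroid at (88.33, 6.67).
hole: A = −π·16² = -804.25, centroid at (24.00, 33.00).
ΣA = 6759.03 in²
ΣAX̄ = (4800.00)(40.00) + (2513.27)(40.00) + (250.00)(88.33) + (-804.25)(24.00) = 295312.35 in³
ΣAȲ = (4800.00)(30.00) + (2513.27)(76.98) + (250.00)(6.67) + (-804.25)(33.00) = 312589.61 in³
X̄ = 295312.35 / 6759.03 = 43.69 in
Ȳ = 312589.61 / 6759.03 = 46.25 in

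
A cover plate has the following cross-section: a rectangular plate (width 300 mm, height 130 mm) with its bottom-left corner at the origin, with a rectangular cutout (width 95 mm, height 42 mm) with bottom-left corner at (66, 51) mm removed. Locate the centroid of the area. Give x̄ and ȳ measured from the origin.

x̄ = 154.16 mm, ȳ = 64.20 mm

plate: A = 300 × 130 = 39000.00, centroid at (150.00, 65.00).
hole: A = −(95 × 42) = -3990.00, centroid at (113.50, 72.00).
ΣA = 35010.00 mm², ΣAx̄ = 5397135.00 mm³, ΣAȳ = 2247720.00 mm³.
x̄ = 5397135.00/35010.00 = 154.16 mm; ȳ = 2247720.00/35010.00 = 64.20 mm.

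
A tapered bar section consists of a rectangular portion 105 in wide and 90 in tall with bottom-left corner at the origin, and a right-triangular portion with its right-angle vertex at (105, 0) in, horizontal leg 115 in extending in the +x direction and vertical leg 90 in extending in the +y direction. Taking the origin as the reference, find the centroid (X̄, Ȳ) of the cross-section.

rectangular portion: A = 105 × 90 = 9450.00, centroid at (52.50, 45.00).
triangular portion: A = ½·115·90 = 5175.00, centroid at (143.33, 30.00).
ΣA = 14625.00 in², ΣAX̄ = 1237875.00 in³, ΣAȲ = 580500.00 in³.
X̄ = 1237875.00/14625.00 = 84.64 in; Ȳ = 580500.00/14625.00 = 39.69 in.

X̄ = 84.64 in, Ȳ = 39.69 in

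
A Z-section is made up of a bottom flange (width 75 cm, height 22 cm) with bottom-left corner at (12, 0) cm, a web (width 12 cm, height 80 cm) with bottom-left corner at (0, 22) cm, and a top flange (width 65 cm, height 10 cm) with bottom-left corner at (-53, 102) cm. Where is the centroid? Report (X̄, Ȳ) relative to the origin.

Part | A | x̄ᵢ | ȳᵢ | A·x̄ᵢ | A·ȳᵢ
bottom flange | 1650.00 | 49.50 | 11.00 | 81675.00 | 18150.00
web | 960.00 | 6.00 | 62.00 | 5760.00 | 59520.00
top flange | 650.00 | -20.50 | 107.00 | -13325.00 | 69550.00
Σ | 3260.00 |  |  | 74110.00 | 147220.00
X̄ = 74110.00 / 3260.00 = 22.73 cm
Ȳ = 147220.00 / 3260.00 = 45.16 cm

X̄ = 22.73 cm, Ȳ = 45.16 cm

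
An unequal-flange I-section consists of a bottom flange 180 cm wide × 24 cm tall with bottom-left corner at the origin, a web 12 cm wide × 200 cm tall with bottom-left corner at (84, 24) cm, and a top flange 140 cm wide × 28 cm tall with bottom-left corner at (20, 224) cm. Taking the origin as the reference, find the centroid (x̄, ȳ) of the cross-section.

x̄ = 90.00 cm, ȳ = 120.53 cm

bottom flange: A = 180 × 24 = 4320.00, centroid at (90.00, 12.00).
web: A = 12 × 200 = 2400.00, centroid at (90.00, 124.00).
top flange: A = 140 × 28 = 3920.00, centroid at (90.00, 238.00).
ΣA = 10640.00 cm²
ΣAx̄ = (4320.00)(90.00) + (2400.00)(90.00) + (3920.00)(90.00) = 957600.00 cm³
ΣAȳ = (4320.00)(12.00) + (2400.00)(124.00) + (3920.00)(238.00) = 1282400.00 cm³
x̄ = 957600.00 / 10640.00 = 90.00 cm
ȳ = 1282400.00 / 10640.00 = 120.53 cm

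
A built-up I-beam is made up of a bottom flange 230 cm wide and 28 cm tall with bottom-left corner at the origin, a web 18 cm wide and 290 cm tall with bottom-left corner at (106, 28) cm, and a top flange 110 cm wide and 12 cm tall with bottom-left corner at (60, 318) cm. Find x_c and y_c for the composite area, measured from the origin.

x_c = 115.00 cm, y_c = 109.47 cm

Part | A | x̄ᵢ | ȳᵢ | A·x̄ᵢ | A·ȳᵢ
bottom flange | 6440.00 | 115.00 | 14.00 | 740600.00 | 90160.00
web | 5220.00 | 115.00 | 173.00 | 600300.00 | 903060.00
top flange | 1320.00 | 115.00 | 324.00 | 151800.00 | 427680.00
Σ | 12980.00 |  |  | 1492700.00 | 1420900.00
x_c = 1492700.00 / 12980.00 = 115.00 cm
y_c = 1420900.00 / 12980.00 = 109.47 cm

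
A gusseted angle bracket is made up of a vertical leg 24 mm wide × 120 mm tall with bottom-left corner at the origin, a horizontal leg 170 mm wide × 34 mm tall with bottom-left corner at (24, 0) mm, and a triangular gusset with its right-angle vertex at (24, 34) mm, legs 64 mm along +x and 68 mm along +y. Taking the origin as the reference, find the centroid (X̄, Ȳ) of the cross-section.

vertical leg: A = 24 × 120 = 2880.00, centroid at (12.00, 60.00).
horizontal leg: A = 170 × 34 = 5780.00, centroid at (109.00, 17.00).
gusset: A = ½·64·68 = 2176.00, centroid at (45.33, 56.67).
ΣA = 10836.00 mm²
ΣAX̄ = (2880.00)(12.00) + (5780.00)(109.00) + (2176.00)(45.33) = 763225.33 mm³
ΣAȲ = (2880.00)(60.00) + (5780.00)(17.00) + (2176.00)(56.67) = 394366.67 mm³
X̄ = 763225.33 / 10836.00 = 70.43 mm
Ȳ = 394366.67 / 10836.00 = 36.39 mm

X̄ = 70.43 mm, Ȳ = 36.39 mm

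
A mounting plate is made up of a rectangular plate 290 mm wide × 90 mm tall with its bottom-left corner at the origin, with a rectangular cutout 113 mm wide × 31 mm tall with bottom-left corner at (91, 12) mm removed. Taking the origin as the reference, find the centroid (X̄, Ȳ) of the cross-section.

X̄ = 144.61 mm, Ȳ = 47.71 mm

plate: A = 290 × 90 = 26100.00, centroid at (145.00, 45.00).
hole: A = −(113 × 31) = -3503.00, centroid at (147.50, 27.50).
ΣA = 22597.00 mm²
ΣAX̄ = (26100.00)(145.00) + (-3503.00)(147.50) = 3267807.50 mm³
ΣAȲ = (26100.00)(45.00) + (-3503.00)(27.50) = 1078167.50 mm³
X̄ = 3267807.50 / 22597.00 = 144.61 mm
Ȳ = 1078167.50 / 22597.00 = 47.71 mm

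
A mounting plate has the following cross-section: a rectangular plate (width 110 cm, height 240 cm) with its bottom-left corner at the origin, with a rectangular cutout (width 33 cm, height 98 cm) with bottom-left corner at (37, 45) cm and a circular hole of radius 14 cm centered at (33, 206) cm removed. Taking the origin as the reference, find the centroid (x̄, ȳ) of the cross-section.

Part | A | x̄ᵢ | ȳᵢ | A·x̄ᵢ | A·ȳᵢ
plate | 26400.00 | 55.00 | 120.00 | 1452000.00 | 3168000.00
hole 1 | -3234.00 | 53.50 | 94.00 | -173019.00 | -303996.00
hole 2 | -615.75 | 33.00 | 206.00 | -20319.82 | -126844.94
Σ | 22550.25 |  |  | 1258661.18 | 2737159.06
x̄ = 1258661.18 / 22550.25 = 55.82 cm
ȳ = 2737159.06 / 22550.25 = 121.38 cm

x̄ = 55.82 cm, ȳ = 121.38 cm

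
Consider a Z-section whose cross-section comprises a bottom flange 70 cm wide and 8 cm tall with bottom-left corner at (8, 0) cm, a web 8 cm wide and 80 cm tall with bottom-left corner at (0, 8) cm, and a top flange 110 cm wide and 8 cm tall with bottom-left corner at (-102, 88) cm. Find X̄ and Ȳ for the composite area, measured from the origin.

X̄ = -7.08 cm, Ȳ = 54.77 cm

bottom flange: A = 70 × 8 = 560.00, centroid at (43.00, 4.00).
web: A = 8 × 80 = 640.00, centroid at (4.00, 48.00).
top flange: A = 110 × 8 = 880.00, centroid at (-47.00, 92.00).
ΣA = 2080.00 cm², ΣAX̄ = -14720.00 cm³, ΣAȲ = 113920.00 cm³.
X̄ = -14720.00/2080.00 = -7.08 cm; Ȳ = 113920.00/2080.00 = 54.77 cm.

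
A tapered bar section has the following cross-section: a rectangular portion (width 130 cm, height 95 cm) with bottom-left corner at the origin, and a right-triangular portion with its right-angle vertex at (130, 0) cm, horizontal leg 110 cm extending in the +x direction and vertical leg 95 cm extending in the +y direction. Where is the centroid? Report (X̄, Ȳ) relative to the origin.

X̄ = 95.23 cm, Ȳ = 42.79 cm

rectangular portion: A = 130 × 95 = 12350.00, centroid at (65.00, 47.50).
triangular portion: A = ½·110·95 = 5225.00, centroid at (166.67, 31.67).
ΣA = 17575.00 cm²
ΣAX̄ = (12350.00)(65.00) + (5225.00)(166.67) = 1673583.33 cm³
ΣAȲ = (12350.00)(47.50) + (5225.00)(31.67) = 752083.33 cm³
X̄ = 1673583.33 / 17575.00 = 95.23 cm
Ȳ = 752083.33 / 17575.00 = 42.79 cm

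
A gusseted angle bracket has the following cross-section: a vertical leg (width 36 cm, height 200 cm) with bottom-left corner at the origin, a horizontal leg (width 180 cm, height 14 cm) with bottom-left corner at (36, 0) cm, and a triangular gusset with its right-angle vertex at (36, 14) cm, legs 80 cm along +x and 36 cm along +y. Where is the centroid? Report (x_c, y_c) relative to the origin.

x_c = 48.15 cm, y_c = 69.45 cm

vertical leg: A = 36 × 200 = 7200.00, centroid at (18.00, 100.00).
horizontal leg: A = 180 × 14 = 2520.00, centroid at (126.00, 7.00).
gusset: A = ½·80·36 = 1440.00, centroid at (62.67, 26.00).
ΣA = 11160.00 cm²
ΣAx_c = (7200.00)(18.00) + (2520.00)(126.00) + (1440.00)(62.67) = 537360.00 cm³
ΣAy_c = (7200.00)(100.00) + (2520.00)(7.00) + (1440.00)(26.00) = 775080.00 cm³
x_c = 537360.00 / 11160.00 = 48.15 cm
y_c = 775080.00 / 11160.00 = 69.45 cm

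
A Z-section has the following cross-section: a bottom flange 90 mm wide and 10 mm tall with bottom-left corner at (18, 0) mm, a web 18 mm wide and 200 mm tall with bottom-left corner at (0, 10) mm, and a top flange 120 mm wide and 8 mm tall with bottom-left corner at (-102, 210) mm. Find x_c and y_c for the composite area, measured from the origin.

x_c = 8.93 mm, y_c = 110.98 mm

bottom flange: A = 90 × 10 = 900.00, centroid at (63.00, 5.00).
web: A = 18 × 200 = 3600.00, centroid at (9.00, 110.00).
top flange: A = 120 × 8 = 960.00, centroid at (-42.00, 214.00).
ΣA = 5460.00 mm², ΣAx_c = 48780.00 mm³, ΣAy_c = 605940.00 mm³.
x_c = 48780.00/5460.00 = 8.93 mm; y_c = 605940.00/5460.00 = 110.98 mm.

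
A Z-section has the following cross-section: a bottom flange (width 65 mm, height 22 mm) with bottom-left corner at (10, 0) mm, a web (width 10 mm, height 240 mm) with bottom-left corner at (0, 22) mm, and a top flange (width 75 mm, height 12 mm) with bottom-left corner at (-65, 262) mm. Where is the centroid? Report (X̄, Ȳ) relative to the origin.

bottom flange: A = 65 × 22 = 1430.00, centroid at (42.50, 11.00).
web: A = 10 × 240 = 2400.00, centroid at (5.00, 142.00).
top flange: A = 75 × 12 = 900.00, centroid at (-27.50, 268.00).
ΣA = 4730.00 mm²
ΣAX̄ = (1430.00)(42.50) + (2400.00)(5.00) + (900.00)(-27.50) = 48025.00 mm³
ΣAȲ = (1430.00)(11.00) + (2400.00)(142.00) + (900.00)(268.00) = 597730.00 mm³
X̄ = 48025.00 / 4730.00 = 10.15 mm
Ȳ = 597730.00 / 4730.00 = 126.37 mm

X̄ = 10.15 mm, Ȳ = 126.37 mm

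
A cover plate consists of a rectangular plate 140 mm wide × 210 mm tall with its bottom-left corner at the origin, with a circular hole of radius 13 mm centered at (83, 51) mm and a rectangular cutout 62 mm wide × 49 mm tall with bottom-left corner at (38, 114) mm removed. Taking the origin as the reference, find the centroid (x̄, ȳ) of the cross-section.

x̄ = 69.85 mm, ȳ = 102.17 mm

plate: A = 140 × 210 = 29400.00, centroid at (70.00, 105.00).
hole 1: A = −π·13² = -530.93, centroid at (83.00, 51.00).
hole 2: A = −(62 × 49) = -3038.00, centroid at (69.00, 138.50).
ΣA = 25831.07 mm², ΣAx̄ = 1804310.88 mm³, ΣAȳ = 2639159.61 mm³.
x̄ = 1804310.88/25831.07 = 69.85 mm; ȳ = 2639159.61/25831.07 = 102.17 mm.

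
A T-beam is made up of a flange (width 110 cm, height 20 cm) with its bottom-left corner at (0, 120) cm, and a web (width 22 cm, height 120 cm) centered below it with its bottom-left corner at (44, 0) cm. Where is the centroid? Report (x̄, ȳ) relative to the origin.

Part | A | x̄ᵢ | ȳᵢ | A·x̄ᵢ | A·ȳᵢ
web | 2640.00 | 55.00 | 60.00 | 145200.00 | 158400.00
flange | 2200.00 | 55.00 | 130.00 | 121000.00 | 286000.00
Σ | 4840.00 |  |  | 266200.00 | 444400.00
x̄ = 266200.00 / 4840.00 = 55.00 cm
ȳ = 444400.00 / 4840.00 = 91.82 cm

x̄ = 55.00 cm, ȳ = 91.82 cm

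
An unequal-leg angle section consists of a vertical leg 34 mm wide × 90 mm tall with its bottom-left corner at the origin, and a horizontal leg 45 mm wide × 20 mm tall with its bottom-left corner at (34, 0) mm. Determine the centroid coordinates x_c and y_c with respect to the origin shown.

x_c = 25.98 mm, y_c = 37.05 mm

Part | A | x̄ᵢ | ȳᵢ | A·x̄ᵢ | A·ȳᵢ
vertical leg | 3060.00 | 17.00 | 45.00 | 52020.00 | 137700.00
horizontal leg | 900.00 | 56.50 | 10.00 | 50850.00 | 9000.00
Σ | 3960.00 |  |  | 102870.00 | 146700.00
x_c = 102870.00 / 3960.00 = 25.98 mm
y_c = 146700.00 / 3960.00 = 37.05 mm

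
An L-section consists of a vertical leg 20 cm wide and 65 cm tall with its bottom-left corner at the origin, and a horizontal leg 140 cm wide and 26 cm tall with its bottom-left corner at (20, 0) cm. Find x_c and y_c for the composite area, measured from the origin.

x_c = 68.95 cm, y_c = 18.13 cm

vertical leg: A = 20 × 65 = 1300.00, centroid at (10.00, 32.50).
horizontal leg: A = 140 × 26 = 3640.00, centroid at (90.00, 13.00).
ΣA = 4940.00 cm², ΣAx_c = 340600.00 cm³, ΣAy_c = 89570.00 cm³.
x_c = 340600.00/4940.00 = 68.95 cm; y_c = 89570.00/4940.00 = 18.13 cm.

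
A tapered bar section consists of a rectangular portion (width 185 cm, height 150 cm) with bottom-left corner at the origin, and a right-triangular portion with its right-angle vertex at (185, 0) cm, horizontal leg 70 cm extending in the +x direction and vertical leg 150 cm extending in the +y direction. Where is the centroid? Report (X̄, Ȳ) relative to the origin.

rectangular portion: A = 185 × 150 = 27750.00, centroid at (92.50, 75.00).
triangular portion: A = ½·70·150 = 5250.00, centroid at (208.33, 50.00).
ΣA = 33000.00 cm²
ΣAX̄ = (27750.00)(92.50) + (5250.00)(208.33) = 3660625.00 cm³
ΣAȲ = (27750.00)(75.00) + (5250.00)(50.00) = 2343750.00 cm³
X̄ = 3660625.00 / 33000.00 = 110.93 cm
Ȳ = 2343750.00 / 33000.00 = 71.02 cm

X̄ = 110.93 cm, Ȳ = 71.02 cm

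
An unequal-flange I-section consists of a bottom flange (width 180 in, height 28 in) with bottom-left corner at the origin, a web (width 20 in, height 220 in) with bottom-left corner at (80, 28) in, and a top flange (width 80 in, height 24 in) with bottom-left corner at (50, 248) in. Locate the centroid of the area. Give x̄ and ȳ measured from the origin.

bottom flange: A = 180 × 28 = 5040.00, centroid at (90.00, 14.00).
web: A = 20 × 220 = 4400.00, centroid at (90.00, 138.00).
top flange: A = 80 × 24 = 1920.00, centroid at (90.00, 260.00).
ΣA = 11360.00 in²
ΣAx̄ = (5040.00)(90.00) + (4400.00)(90.00) + (1920.00)(90.00) = 1022400.00 in³
ΣAȳ = (5040.00)(14.00) + (4400.00)(138.00) + (1920.00)(260.00) = 1176960.00 in³
x̄ = 1022400.00 / 11360.00 = 90.00 in
ȳ = 1176960.00 / 11360.00 = 103.61 in

x̄ = 90.00 in, ȳ = 103.61 in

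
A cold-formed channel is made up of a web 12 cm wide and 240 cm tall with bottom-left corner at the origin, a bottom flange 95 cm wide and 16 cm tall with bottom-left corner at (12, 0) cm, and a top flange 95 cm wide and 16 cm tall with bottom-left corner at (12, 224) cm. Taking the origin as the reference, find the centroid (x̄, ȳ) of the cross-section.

x̄ = 33.47 cm, ȳ = 120.00 cm

web: A = 12 × 240 = 2880.00, centroid at (6.00, 120.00).
bottom flange: A = 95 × 16 = 1520.00, centroid at (59.50, 8.00).
top flange: A = 95 × 16 = 1520.00, centroid at (59.50, 232.00).
ΣA = 5920.00 cm², ΣAx̄ = 198160.00 cm³, ΣAȳ = 710400.00 cm³.
x̄ = 198160.00/5920.00 = 33.47 cm; ȳ = 710400.00/5920.00 = 120.00 cm.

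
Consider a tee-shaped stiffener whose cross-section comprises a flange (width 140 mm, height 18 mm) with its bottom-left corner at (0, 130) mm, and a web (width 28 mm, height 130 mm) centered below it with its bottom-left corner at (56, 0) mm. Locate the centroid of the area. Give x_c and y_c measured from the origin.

web: A = 28 × 130 = 3640.00, centroid at (70.00, 65.00).
flange: A = 140 × 18 = 2520.00, centroid at (70.00, 139.00).
ΣA = 6160.00 mm², ΣAx_c = 431200.00 mm³, ΣAy_c = 586880.00 mm³.
x_c = 431200.00/6160.00 = 70.00 mm; y_c = 586880.00/6160.00 = 95.27 mm.

x_c = 70.00 mm, y_c = 95.27 mm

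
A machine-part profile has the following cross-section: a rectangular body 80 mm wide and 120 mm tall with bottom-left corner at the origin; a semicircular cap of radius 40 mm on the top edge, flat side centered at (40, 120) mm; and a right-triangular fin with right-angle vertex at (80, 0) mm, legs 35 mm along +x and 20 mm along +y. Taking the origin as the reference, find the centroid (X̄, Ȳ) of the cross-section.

X̄ = 41.45 mm, Ȳ = 74.02 mm

rectangular body: A = 80 × 120 = 9600.00, centroid at (40.00, 60.00).
semicircular top: A = ½π·40² = 2513.27, centroid at (40.00, 136.98).
triangular fin: A = ½·35·20 = 350.00, centroid at (91.67, 6.67).
ΣA = 12463.27 mm²
ΣAX̄ = (9600.00)(40.00) + (2513.27)(40.00) + (350.00)(91.67) = 516614.30 mm³
ΣAȲ = (9600.00)(60.00) + (2513.27)(136.98) + (350.00)(6.67) = 922592.89 mm³
X̄ = 516614.30 / 12463.27 = 41.45 mm
Ȳ = 922592.89 / 12463.27 = 74.02 mm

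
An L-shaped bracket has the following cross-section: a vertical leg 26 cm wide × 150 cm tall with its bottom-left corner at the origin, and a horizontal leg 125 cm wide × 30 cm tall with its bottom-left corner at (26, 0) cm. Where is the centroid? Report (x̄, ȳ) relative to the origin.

vertical leg: A = 26 × 150 = 3900.00, centroid at (13.00, 75.00).
horizontal leg: A = 125 × 30 = 3750.00, centroid at (88.50, 15.00).
ΣA = 7650.00 cm², ΣAx̄ = 382575.00 cm³, ΣAȳ = 348750.00 cm³.
x̄ = 382575.00/7650.00 = 50.01 cm; ȳ = 348750.00/7650.00 = 45.59 cm.

x̄ = 50.01 cm, ȳ = 45.59 cm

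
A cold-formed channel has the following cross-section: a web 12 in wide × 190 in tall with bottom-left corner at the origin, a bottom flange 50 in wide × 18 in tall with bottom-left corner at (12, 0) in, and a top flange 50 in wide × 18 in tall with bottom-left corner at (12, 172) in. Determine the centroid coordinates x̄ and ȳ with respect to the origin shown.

x̄ = 19.68 in, ȳ = 95.00 in

Part | A | x̄ᵢ | ȳᵢ | A·x̄ᵢ | A·ȳᵢ
web | 2280.00 | 6.00 | 95.00 | 13680.00 | 216600.00
bottom flange | 900.00 | 37.00 | 9.00 | 33300.00 | 8100.00
top flange | 900.00 | 37.00 | 181.00 | 33300.00 | 162900.00
Σ | 4080.00 |  |  | 80280.00 | 387600.00
x̄ = 80280.00 / 4080.00 = 19.68 in
ȳ = 387600.00 / 4080.00 = 95.00 in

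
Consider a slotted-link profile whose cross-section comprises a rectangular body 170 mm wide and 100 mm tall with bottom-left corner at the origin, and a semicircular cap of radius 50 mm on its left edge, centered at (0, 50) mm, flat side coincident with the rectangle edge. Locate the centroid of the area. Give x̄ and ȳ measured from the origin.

Part | A | x̄ᵢ | ȳᵢ | A·x̄ᵢ | A·ȳᵢ
rectangular body | 17000.00 | 85.00 | 50.00 | 1445000.00 | 850000.00
semicircular end | 3926.99 | -21.22 | 50.00 | -83333.33 | 196349.54
Σ | 20926.99 |  |  | 1361666.67 | 1046349.54
x̄ = 1361666.67 / 20926.99 = 65.07 mm
ȳ = 1046349.54 / 20926.99 = 50.00 mm

x̄ = 65.07 mm, ȳ = 50.00 mm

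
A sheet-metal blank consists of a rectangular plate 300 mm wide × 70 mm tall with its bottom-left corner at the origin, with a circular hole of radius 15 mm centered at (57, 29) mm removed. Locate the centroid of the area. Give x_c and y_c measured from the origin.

x_c = 153.24 mm, y_c = 35.21 mm

plate: A = 300 × 70 = 21000.00, centroid at (150.00, 35.00).
hole: A = −π·15² = -706.86, centroid at (57.00, 29.00).
ΣA = 20293.14 mm²
ΣAx_c = (21000.00)(150.00) + (-706.86)(57.00) = 3109709.07 mm³
ΣAy_c = (21000.00)(35.00) + (-706.86)(29.00) = 714501.11 mm³
x_c = 3109709.07 / 20293.14 = 153.24 mm
y_c = 714501.11 / 20293.14 = 35.21 mm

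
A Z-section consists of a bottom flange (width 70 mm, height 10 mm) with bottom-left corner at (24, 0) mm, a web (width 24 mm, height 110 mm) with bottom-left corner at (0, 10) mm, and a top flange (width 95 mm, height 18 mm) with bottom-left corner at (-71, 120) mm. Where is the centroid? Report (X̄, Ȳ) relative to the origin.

X̄ = 6.49 mm, Ȳ = 78.35 mm

bottom flange: A = 70 × 10 = 700.00, centroid at (59.00, 5.00).
web: A = 24 × 110 = 2640.00, centroid at (12.00, 65.00).
top flange: A = 95 × 18 = 1710.00, centroid at (-23.50, 129.00).
ΣA = 5050.00 mm²
ΣAX̄ = (700.00)(59.00) + (2640.00)(12.00) + (1710.00)(-23.50) = 32795.00 mm³
ΣAȲ = (700.00)(5.00) + (2640.00)(65.00) + (1710.00)(129.00) = 395690.00 mm³
X̄ = 32795.00 / 5050.00 = 6.49 mm
Ȳ = 395690.00 / 5050.00 = 78.35 mm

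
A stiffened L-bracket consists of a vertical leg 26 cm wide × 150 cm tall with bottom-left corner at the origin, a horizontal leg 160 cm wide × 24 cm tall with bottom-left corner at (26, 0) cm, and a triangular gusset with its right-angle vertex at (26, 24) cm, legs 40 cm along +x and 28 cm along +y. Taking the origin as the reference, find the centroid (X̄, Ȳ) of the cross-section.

X̄ = 57.80 cm, Ȳ = 43.04 cm

Part | A | x̄ᵢ | ȳᵢ | A·x̄ᵢ | A·ȳᵢ
vertical leg | 3900.00 | 13.00 | 75.00 | 50700.00 | 292500.00
horizontal leg | 3840.00 | 106.00 | 12.00 | 407040.00 | 46080.00
gusset | 560.00 | 39.33 | 33.33 | 22026.67 | 18666.67
Σ | 8300.00 |  |  | 479766.67 | 357246.67
X̄ = 479766.67 / 8300.00 = 57.80 cm
Ȳ = 357246.67 / 8300.00 = 43.04 cm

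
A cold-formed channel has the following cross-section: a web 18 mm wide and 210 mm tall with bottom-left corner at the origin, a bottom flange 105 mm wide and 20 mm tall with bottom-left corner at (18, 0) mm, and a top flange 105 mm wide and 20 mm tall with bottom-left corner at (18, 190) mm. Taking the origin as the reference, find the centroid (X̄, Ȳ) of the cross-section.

X̄ = 41.37 mm, Ȳ = 105.00 mm

web: A = 18 × 210 = 3780.00, centroid at (9.00, 105.00).
bottom flange: A = 105 × 20 = 2100.00, centroid at (70.50, 10.00).
top flange: A = 105 × 20 = 2100.00, centroid at (70.50, 200.00).
ΣA = 7980.00 mm²
ΣAX̄ = (3780.00)(9.00) + (2100.00)(70.50) + (2100.00)(70.50) = 330120.00 mm³
ΣAȲ = (3780.00)(105.00) + (2100.00)(10.00) + (2100.00)(200.00) = 837900.00 mm³
X̄ = 330120.00 / 7980.00 = 41.37 mm
Ȳ = 837900.00 / 7980.00 = 105.00 mm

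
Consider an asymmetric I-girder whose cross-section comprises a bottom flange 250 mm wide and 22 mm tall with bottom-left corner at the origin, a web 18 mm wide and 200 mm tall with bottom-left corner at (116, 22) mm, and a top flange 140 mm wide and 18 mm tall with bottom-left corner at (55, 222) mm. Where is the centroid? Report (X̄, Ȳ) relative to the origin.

X̄ = 125.00 mm, Ȳ = 93.10 mm

bottom flange: A = 250 × 22 = 5500.00, centroid at (125.00, 11.00).
web: A = 18 × 200 = 3600.00, centroid at (125.00, 122.00).
top flange: A = 140 × 18 = 2520.00, centroid at (125.00, 231.00).
ΣA = 11620.00 mm², ΣAX̄ = 1452500.00 mm³, ΣAȲ = 1081820.00 mm³.
X̄ = 1452500.00/11620.00 = 125.00 mm; Ȳ = 1081820.00/11620.00 = 93.10 mm.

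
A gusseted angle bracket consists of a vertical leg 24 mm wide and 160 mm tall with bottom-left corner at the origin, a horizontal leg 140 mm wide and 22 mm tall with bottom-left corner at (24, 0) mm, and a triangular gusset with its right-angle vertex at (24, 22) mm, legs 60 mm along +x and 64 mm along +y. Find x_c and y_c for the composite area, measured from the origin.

x_c = 47.52 mm, y_c = 48.00 mm

vertical leg: A = 24 × 160 = 3840.00, centroid at (12.00, 80.00).
horizontal leg: A = 140 × 22 = 3080.00, centroid at (94.00, 11.00).
gusset: A = ½·60·64 = 1920.00, centroid at (44.00, 43.33).
ΣA = 8840.00 mm², ΣAx_c = 420080.00 mm³, ΣAy_c = 424280.00 mm³.
x_c = 420080.00/8840.00 = 47.52 mm; y_c = 424280.00/8840.00 = 48.00 mm.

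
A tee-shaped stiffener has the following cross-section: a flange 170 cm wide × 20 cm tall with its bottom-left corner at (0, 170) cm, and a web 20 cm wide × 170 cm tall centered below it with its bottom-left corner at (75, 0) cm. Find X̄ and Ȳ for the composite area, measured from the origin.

X̄ = 85.00 cm, Ȳ = 132.50 cm

web: A = 20 × 170 = 3400.00, centroid at (85.00, 85.00).
flange: A = 170 × 20 = 3400.00, centroid at (85.00, 180.00).
ΣA = 6800.00 cm², ΣAX̄ = 578000.00 cm³, ΣAȲ = 901000.00 cm³.
X̄ = 578000.00/6800.00 = 85.00 cm; Ȳ = 901000.00/6800.00 = 132.50 cm.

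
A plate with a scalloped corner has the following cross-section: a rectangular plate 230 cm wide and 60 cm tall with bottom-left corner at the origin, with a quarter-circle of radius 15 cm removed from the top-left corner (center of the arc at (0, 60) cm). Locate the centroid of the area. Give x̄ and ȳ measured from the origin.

plate: A = 230 × 60 = 13800.00, centroid at (115.00, 30.00).
removed quarter-circle: A = −¼π·15² = -176.71, centroid at (6.37, 53.63).
ΣA = 13623.29 cm², ΣAx̄ = 1585875.00 cm³, ΣAȳ = 404522.12 cm³.
x̄ = 1585875.00/13623.29 = 116.41 cm; ȳ = 404522.12/13623.29 = 29.69 cm.

x̄ = 116.41 cm, ȳ = 29.69 cm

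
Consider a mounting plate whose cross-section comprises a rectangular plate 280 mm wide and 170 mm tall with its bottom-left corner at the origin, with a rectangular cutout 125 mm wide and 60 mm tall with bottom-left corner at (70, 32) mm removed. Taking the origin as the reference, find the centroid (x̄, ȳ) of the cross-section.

plate: A = 280 × 170 = 47600.00, centroid at (140.00, 85.00).
hole: A = −(125 × 60) = -7500.00, centroid at (132.50, 62.00).
ΣA = 40100.00 mm², ΣAx̄ = 5670250.00 mm³, ΣAȳ = 3581000.00 mm³.
x̄ = 5670250.00/40100.00 = 141.40 mm; ȳ = 3581000.00/40100.00 = 89.30 mm.

x̄ = 141.40 mm, ȳ = 89.30 mm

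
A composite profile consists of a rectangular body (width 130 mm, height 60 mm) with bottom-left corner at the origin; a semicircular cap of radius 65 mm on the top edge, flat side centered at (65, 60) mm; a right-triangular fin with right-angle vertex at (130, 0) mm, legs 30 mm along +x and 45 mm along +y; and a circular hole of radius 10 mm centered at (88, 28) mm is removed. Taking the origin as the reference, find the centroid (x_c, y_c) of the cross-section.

rectangular body: A = 130 × 60 = 7800.00, centroid at (65.00, 30.00).
semicircular top: A = ½π·65² = 6636.61, centroid at (65.00, 87.59).
triangular fin: A = ½·30·45 = 675.00, centroid at (140.00, 15.00).
hole: A = −π·10² = -314.16, centroid at (88.00, 28.00).
ΣA = 14797.46 mm²
ΣAx_c = (7800.00)(65.00) + (6636.61)(65.00) + (675.00)(140.00) + (-314.16)(88.00) = 1005233.93 mm³
ΣAy_c = (7800.00)(30.00) + (6636.61)(87.59) + (675.00)(15.00) + (-314.16)(28.00) = 816608.74 mm³
x_c = 1005233.93 / 14797.46 = 67.93 mm
y_c = 816608.74 / 14797.46 = 55.19 mm

x_c = 67.93 mm, y_c = 55.19 mm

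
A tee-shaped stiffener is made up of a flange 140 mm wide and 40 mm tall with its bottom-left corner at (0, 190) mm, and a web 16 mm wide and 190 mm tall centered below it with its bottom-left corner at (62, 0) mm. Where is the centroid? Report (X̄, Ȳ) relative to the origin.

X̄ = 70.00 mm, Ȳ = 169.54 mm

Part | A | x̄ᵢ | ȳᵢ | A·x̄ᵢ | A·ȳᵢ
web | 3040.00 | 70.00 | 95.00 | 212800.00 | 288800.00
flange | 5600.00 | 70.00 | 210.00 | 392000.00 | 1176000.00
Σ | 8640.00 |  |  | 604800.00 | 1464800.00
X̄ = 604800.00 / 8640.00 = 70.00 mm
Ȳ = 1464800.00 / 8640.00 = 169.54 mm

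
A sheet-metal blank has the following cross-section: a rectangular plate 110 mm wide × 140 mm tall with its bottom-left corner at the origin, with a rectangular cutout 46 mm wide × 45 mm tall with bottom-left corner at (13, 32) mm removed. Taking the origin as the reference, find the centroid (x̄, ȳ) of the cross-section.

plate: A = 110 × 140 = 15400.00, centroid at (55.00, 70.00).
hole: A = −(46 × 45) = -2070.00, centroid at (36.00, 54.50).
ΣA = 13330.00 mm², ΣAx̄ = 772480.00 mm³, ΣAȳ = 965185.00 mm³.
x̄ = 772480.00/13330.00 = 57.95 mm; ȳ = 965185.00/13330.00 = 72.41 mm.

x̄ = 57.95 mm, ȳ = 72.41 mm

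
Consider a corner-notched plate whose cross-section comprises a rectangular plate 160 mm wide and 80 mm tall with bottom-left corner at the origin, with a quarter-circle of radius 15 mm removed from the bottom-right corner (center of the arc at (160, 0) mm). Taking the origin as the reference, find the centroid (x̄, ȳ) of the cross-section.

x̄ = 78.97 mm, ȳ = 40.47 mm

plate: A = 160 × 80 = 12800.00, centroid at (80.00, 40.00).
removed quarter-circle: A = −¼π·15² = -176.71, centroid at (153.63, 6.37).
ΣA = 12623.29 mm²
ΣAx̄ = (12800.00)(80.00) + (-176.71)(153.63) = 996850.67 mm³
ΣAȳ = (12800.00)(40.00) + (-176.71)(6.37) = 510875.00 mm³
x̄ = 996850.67 / 12623.29 = 78.97 mm
ȳ = 510875.00 / 12623.29 = 40.47 mm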